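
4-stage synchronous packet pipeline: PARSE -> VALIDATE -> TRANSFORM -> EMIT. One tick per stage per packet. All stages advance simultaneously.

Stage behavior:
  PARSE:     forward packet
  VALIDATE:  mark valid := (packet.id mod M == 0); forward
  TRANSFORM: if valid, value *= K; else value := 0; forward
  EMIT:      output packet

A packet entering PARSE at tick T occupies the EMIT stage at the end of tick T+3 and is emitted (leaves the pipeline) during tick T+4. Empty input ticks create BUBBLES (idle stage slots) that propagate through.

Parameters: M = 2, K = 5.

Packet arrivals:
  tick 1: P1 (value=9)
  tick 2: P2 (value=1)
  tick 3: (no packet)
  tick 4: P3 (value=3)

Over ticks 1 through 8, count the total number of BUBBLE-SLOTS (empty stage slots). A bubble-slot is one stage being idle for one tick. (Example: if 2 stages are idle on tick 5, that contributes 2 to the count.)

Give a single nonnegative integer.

Tick 1: [PARSE:P1(v=9,ok=F), VALIDATE:-, TRANSFORM:-, EMIT:-] out:-; bubbles=3
Tick 2: [PARSE:P2(v=1,ok=F), VALIDATE:P1(v=9,ok=F), TRANSFORM:-, EMIT:-] out:-; bubbles=2
Tick 3: [PARSE:-, VALIDATE:P2(v=1,ok=T), TRANSFORM:P1(v=0,ok=F), EMIT:-] out:-; bubbles=2
Tick 4: [PARSE:P3(v=3,ok=F), VALIDATE:-, TRANSFORM:P2(v=5,ok=T), EMIT:P1(v=0,ok=F)] out:-; bubbles=1
Tick 5: [PARSE:-, VALIDATE:P3(v=3,ok=F), TRANSFORM:-, EMIT:P2(v=5,ok=T)] out:P1(v=0); bubbles=2
Tick 6: [PARSE:-, VALIDATE:-, TRANSFORM:P3(v=0,ok=F), EMIT:-] out:P2(v=5); bubbles=3
Tick 7: [PARSE:-, VALIDATE:-, TRANSFORM:-, EMIT:P3(v=0,ok=F)] out:-; bubbles=3
Tick 8: [PARSE:-, VALIDATE:-, TRANSFORM:-, EMIT:-] out:P3(v=0); bubbles=4
Total bubble-slots: 20

Answer: 20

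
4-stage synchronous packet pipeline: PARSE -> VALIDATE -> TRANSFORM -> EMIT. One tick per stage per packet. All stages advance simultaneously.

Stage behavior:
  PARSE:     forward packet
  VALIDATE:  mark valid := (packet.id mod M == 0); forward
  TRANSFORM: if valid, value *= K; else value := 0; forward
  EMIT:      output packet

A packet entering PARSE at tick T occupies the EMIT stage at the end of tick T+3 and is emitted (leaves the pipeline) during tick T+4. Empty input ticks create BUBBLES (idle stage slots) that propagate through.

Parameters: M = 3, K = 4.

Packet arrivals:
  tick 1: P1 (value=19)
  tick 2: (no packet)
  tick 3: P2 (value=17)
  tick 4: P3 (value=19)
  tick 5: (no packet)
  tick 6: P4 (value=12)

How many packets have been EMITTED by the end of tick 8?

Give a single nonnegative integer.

Answer: 3

Derivation:
Tick 1: [PARSE:P1(v=19,ok=F), VALIDATE:-, TRANSFORM:-, EMIT:-] out:-; in:P1
Tick 2: [PARSE:-, VALIDATE:P1(v=19,ok=F), TRANSFORM:-, EMIT:-] out:-; in:-
Tick 3: [PARSE:P2(v=17,ok=F), VALIDATE:-, TRANSFORM:P1(v=0,ok=F), EMIT:-] out:-; in:P2
Tick 4: [PARSE:P3(v=19,ok=F), VALIDATE:P2(v=17,ok=F), TRANSFORM:-, EMIT:P1(v=0,ok=F)] out:-; in:P3
Tick 5: [PARSE:-, VALIDATE:P3(v=19,ok=T), TRANSFORM:P2(v=0,ok=F), EMIT:-] out:P1(v=0); in:-
Tick 6: [PARSE:P4(v=12,ok=F), VALIDATE:-, TRANSFORM:P3(v=76,ok=T), EMIT:P2(v=0,ok=F)] out:-; in:P4
Tick 7: [PARSE:-, VALIDATE:P4(v=12,ok=F), TRANSFORM:-, EMIT:P3(v=76,ok=T)] out:P2(v=0); in:-
Tick 8: [PARSE:-, VALIDATE:-, TRANSFORM:P4(v=0,ok=F), EMIT:-] out:P3(v=76); in:-
Emitted by tick 8: ['P1', 'P2', 'P3']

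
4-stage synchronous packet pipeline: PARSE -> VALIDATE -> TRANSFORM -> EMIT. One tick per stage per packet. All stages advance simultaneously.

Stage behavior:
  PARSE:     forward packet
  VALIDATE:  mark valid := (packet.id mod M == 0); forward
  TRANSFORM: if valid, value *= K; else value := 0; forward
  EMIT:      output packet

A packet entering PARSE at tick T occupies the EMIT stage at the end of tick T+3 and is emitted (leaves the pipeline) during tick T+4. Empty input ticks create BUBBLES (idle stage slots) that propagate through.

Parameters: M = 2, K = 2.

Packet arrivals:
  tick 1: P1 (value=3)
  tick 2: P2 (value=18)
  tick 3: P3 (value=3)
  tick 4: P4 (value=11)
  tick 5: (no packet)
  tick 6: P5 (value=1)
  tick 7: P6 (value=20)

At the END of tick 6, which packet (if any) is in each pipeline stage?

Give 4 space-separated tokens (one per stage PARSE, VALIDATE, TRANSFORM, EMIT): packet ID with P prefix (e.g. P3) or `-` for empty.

Answer: P5 - P4 P3

Derivation:
Tick 1: [PARSE:P1(v=3,ok=F), VALIDATE:-, TRANSFORM:-, EMIT:-] out:-; in:P1
Tick 2: [PARSE:P2(v=18,ok=F), VALIDATE:P1(v=3,ok=F), TRANSFORM:-, EMIT:-] out:-; in:P2
Tick 3: [PARSE:P3(v=3,ok=F), VALIDATE:P2(v=18,ok=T), TRANSFORM:P1(v=0,ok=F), EMIT:-] out:-; in:P3
Tick 4: [PARSE:P4(v=11,ok=F), VALIDATE:P3(v=3,ok=F), TRANSFORM:P2(v=36,ok=T), EMIT:P1(v=0,ok=F)] out:-; in:P4
Tick 5: [PARSE:-, VALIDATE:P4(v=11,ok=T), TRANSFORM:P3(v=0,ok=F), EMIT:P2(v=36,ok=T)] out:P1(v=0); in:-
Tick 6: [PARSE:P5(v=1,ok=F), VALIDATE:-, TRANSFORM:P4(v=22,ok=T), EMIT:P3(v=0,ok=F)] out:P2(v=36); in:P5
At end of tick 6: ['P5', '-', 'P4', 'P3']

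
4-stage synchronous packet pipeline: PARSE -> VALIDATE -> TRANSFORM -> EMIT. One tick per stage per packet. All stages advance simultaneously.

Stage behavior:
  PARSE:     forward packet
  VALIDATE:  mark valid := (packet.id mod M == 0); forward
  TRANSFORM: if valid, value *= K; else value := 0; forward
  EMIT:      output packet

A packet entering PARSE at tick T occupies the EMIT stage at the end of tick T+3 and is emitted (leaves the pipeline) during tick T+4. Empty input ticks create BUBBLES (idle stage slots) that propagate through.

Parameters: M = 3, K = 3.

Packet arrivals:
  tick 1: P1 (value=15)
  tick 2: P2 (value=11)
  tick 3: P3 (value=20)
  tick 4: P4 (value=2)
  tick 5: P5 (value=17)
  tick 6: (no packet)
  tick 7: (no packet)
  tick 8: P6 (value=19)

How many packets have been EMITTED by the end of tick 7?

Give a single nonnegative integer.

Answer: 3

Derivation:
Tick 1: [PARSE:P1(v=15,ok=F), VALIDATE:-, TRANSFORM:-, EMIT:-] out:-; in:P1
Tick 2: [PARSE:P2(v=11,ok=F), VALIDATE:P1(v=15,ok=F), TRANSFORM:-, EMIT:-] out:-; in:P2
Tick 3: [PARSE:P3(v=20,ok=F), VALIDATE:P2(v=11,ok=F), TRANSFORM:P1(v=0,ok=F), EMIT:-] out:-; in:P3
Tick 4: [PARSE:P4(v=2,ok=F), VALIDATE:P3(v=20,ok=T), TRANSFORM:P2(v=0,ok=F), EMIT:P1(v=0,ok=F)] out:-; in:P4
Tick 5: [PARSE:P5(v=17,ok=F), VALIDATE:P4(v=2,ok=F), TRANSFORM:P3(v=60,ok=T), EMIT:P2(v=0,ok=F)] out:P1(v=0); in:P5
Tick 6: [PARSE:-, VALIDATE:P5(v=17,ok=F), TRANSFORM:P4(v=0,ok=F), EMIT:P3(v=60,ok=T)] out:P2(v=0); in:-
Tick 7: [PARSE:-, VALIDATE:-, TRANSFORM:P5(v=0,ok=F), EMIT:P4(v=0,ok=F)] out:P3(v=60); in:-
Emitted by tick 7: ['P1', 'P2', 'P3']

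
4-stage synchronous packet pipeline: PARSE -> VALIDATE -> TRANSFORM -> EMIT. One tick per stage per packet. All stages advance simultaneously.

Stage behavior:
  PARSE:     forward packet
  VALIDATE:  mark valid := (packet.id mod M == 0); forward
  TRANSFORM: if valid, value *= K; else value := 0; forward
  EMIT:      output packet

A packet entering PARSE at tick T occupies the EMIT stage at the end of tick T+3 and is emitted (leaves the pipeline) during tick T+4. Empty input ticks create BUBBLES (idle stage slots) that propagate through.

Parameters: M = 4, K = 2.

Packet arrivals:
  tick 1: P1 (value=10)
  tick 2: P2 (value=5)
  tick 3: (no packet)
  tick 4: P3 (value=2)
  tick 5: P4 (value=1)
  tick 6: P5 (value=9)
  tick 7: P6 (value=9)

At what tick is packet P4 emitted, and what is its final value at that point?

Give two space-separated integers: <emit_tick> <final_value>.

Tick 1: [PARSE:P1(v=10,ok=F), VALIDATE:-, TRANSFORM:-, EMIT:-] out:-; in:P1
Tick 2: [PARSE:P2(v=5,ok=F), VALIDATE:P1(v=10,ok=F), TRANSFORM:-, EMIT:-] out:-; in:P2
Tick 3: [PARSE:-, VALIDATE:P2(v=5,ok=F), TRANSFORM:P1(v=0,ok=F), EMIT:-] out:-; in:-
Tick 4: [PARSE:P3(v=2,ok=F), VALIDATE:-, TRANSFORM:P2(v=0,ok=F), EMIT:P1(v=0,ok=F)] out:-; in:P3
Tick 5: [PARSE:P4(v=1,ok=F), VALIDATE:P3(v=2,ok=F), TRANSFORM:-, EMIT:P2(v=0,ok=F)] out:P1(v=0); in:P4
Tick 6: [PARSE:P5(v=9,ok=F), VALIDATE:P4(v=1,ok=T), TRANSFORM:P3(v=0,ok=F), EMIT:-] out:P2(v=0); in:P5
Tick 7: [PARSE:P6(v=9,ok=F), VALIDATE:P5(v=9,ok=F), TRANSFORM:P4(v=2,ok=T), EMIT:P3(v=0,ok=F)] out:-; in:P6
Tick 8: [PARSE:-, VALIDATE:P6(v=9,ok=F), TRANSFORM:P5(v=0,ok=F), EMIT:P4(v=2,ok=T)] out:P3(v=0); in:-
Tick 9: [PARSE:-, VALIDATE:-, TRANSFORM:P6(v=0,ok=F), EMIT:P5(v=0,ok=F)] out:P4(v=2); in:-
Tick 10: [PARSE:-, VALIDATE:-, TRANSFORM:-, EMIT:P6(v=0,ok=F)] out:P5(v=0); in:-
Tick 11: [PARSE:-, VALIDATE:-, TRANSFORM:-, EMIT:-] out:P6(v=0); in:-
P4: arrives tick 5, valid=True (id=4, id%4=0), emit tick 9, final value 2

Answer: 9 2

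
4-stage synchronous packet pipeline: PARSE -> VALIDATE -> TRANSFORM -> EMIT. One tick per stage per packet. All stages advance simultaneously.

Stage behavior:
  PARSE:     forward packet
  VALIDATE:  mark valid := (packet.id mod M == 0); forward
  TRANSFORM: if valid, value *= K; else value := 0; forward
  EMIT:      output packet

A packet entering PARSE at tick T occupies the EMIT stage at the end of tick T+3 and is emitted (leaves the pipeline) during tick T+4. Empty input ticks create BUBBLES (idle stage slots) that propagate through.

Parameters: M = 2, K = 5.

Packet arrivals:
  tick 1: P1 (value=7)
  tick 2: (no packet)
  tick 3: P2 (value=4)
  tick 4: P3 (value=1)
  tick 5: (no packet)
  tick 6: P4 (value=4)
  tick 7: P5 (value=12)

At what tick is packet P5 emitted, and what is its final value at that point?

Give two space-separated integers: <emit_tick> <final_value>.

Answer: 11 0

Derivation:
Tick 1: [PARSE:P1(v=7,ok=F), VALIDATE:-, TRANSFORM:-, EMIT:-] out:-; in:P1
Tick 2: [PARSE:-, VALIDATE:P1(v=7,ok=F), TRANSFORM:-, EMIT:-] out:-; in:-
Tick 3: [PARSE:P2(v=4,ok=F), VALIDATE:-, TRANSFORM:P1(v=0,ok=F), EMIT:-] out:-; in:P2
Tick 4: [PARSE:P3(v=1,ok=F), VALIDATE:P2(v=4,ok=T), TRANSFORM:-, EMIT:P1(v=0,ok=F)] out:-; in:P3
Tick 5: [PARSE:-, VALIDATE:P3(v=1,ok=F), TRANSFORM:P2(v=20,ok=T), EMIT:-] out:P1(v=0); in:-
Tick 6: [PARSE:P4(v=4,ok=F), VALIDATE:-, TRANSFORM:P3(v=0,ok=F), EMIT:P2(v=20,ok=T)] out:-; in:P4
Tick 7: [PARSE:P5(v=12,ok=F), VALIDATE:P4(v=4,ok=T), TRANSFORM:-, EMIT:P3(v=0,ok=F)] out:P2(v=20); in:P5
Tick 8: [PARSE:-, VALIDATE:P5(v=12,ok=F), TRANSFORM:P4(v=20,ok=T), EMIT:-] out:P3(v=0); in:-
Tick 9: [PARSE:-, VALIDATE:-, TRANSFORM:P5(v=0,ok=F), EMIT:P4(v=20,ok=T)] out:-; in:-
Tick 10: [PARSE:-, VALIDATE:-, TRANSFORM:-, EMIT:P5(v=0,ok=F)] out:P4(v=20); in:-
Tick 11: [PARSE:-, VALIDATE:-, TRANSFORM:-, EMIT:-] out:P5(v=0); in:-
P5: arrives tick 7, valid=False (id=5, id%2=1), emit tick 11, final value 0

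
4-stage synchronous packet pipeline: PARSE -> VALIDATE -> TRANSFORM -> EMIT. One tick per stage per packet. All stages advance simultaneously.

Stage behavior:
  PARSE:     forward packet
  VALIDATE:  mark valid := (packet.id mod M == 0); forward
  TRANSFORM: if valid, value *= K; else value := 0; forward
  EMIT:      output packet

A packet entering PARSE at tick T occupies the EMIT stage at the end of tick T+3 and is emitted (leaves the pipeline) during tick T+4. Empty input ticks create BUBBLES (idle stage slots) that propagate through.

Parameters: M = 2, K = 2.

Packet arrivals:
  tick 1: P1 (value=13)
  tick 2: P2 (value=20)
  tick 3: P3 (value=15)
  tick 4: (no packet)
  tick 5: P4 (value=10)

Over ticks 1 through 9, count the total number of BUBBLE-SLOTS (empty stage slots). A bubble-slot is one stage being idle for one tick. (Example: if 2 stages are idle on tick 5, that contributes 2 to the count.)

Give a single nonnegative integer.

Answer: 20

Derivation:
Tick 1: [PARSE:P1(v=13,ok=F), VALIDATE:-, TRANSFORM:-, EMIT:-] out:-; bubbles=3
Tick 2: [PARSE:P2(v=20,ok=F), VALIDATE:P1(v=13,ok=F), TRANSFORM:-, EMIT:-] out:-; bubbles=2
Tick 3: [PARSE:P3(v=15,ok=F), VALIDATE:P2(v=20,ok=T), TRANSFORM:P1(v=0,ok=F), EMIT:-] out:-; bubbles=1
Tick 4: [PARSE:-, VALIDATE:P3(v=15,ok=F), TRANSFORM:P2(v=40,ok=T), EMIT:P1(v=0,ok=F)] out:-; bubbles=1
Tick 5: [PARSE:P4(v=10,ok=F), VALIDATE:-, TRANSFORM:P3(v=0,ok=F), EMIT:P2(v=40,ok=T)] out:P1(v=0); bubbles=1
Tick 6: [PARSE:-, VALIDATE:P4(v=10,ok=T), TRANSFORM:-, EMIT:P3(v=0,ok=F)] out:P2(v=40); bubbles=2
Tick 7: [PARSE:-, VALIDATE:-, TRANSFORM:P4(v=20,ok=T), EMIT:-] out:P3(v=0); bubbles=3
Tick 8: [PARSE:-, VALIDATE:-, TRANSFORM:-, EMIT:P4(v=20,ok=T)] out:-; bubbles=3
Tick 9: [PARSE:-, VALIDATE:-, TRANSFORM:-, EMIT:-] out:P4(v=20); bubbles=4
Total bubble-slots: 20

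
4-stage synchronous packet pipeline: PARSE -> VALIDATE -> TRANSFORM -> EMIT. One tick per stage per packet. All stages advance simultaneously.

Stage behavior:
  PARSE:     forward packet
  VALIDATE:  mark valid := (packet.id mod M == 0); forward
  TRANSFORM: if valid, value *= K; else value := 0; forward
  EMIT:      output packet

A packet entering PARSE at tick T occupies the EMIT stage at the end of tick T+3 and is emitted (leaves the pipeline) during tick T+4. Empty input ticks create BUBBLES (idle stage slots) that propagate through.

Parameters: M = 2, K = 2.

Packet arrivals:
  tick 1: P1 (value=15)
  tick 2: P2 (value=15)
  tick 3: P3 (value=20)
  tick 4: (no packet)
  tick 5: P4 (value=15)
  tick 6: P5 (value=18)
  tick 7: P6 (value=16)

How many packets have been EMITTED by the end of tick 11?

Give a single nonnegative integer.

Answer: 6

Derivation:
Tick 1: [PARSE:P1(v=15,ok=F), VALIDATE:-, TRANSFORM:-, EMIT:-] out:-; in:P1
Tick 2: [PARSE:P2(v=15,ok=F), VALIDATE:P1(v=15,ok=F), TRANSFORM:-, EMIT:-] out:-; in:P2
Tick 3: [PARSE:P3(v=20,ok=F), VALIDATE:P2(v=15,ok=T), TRANSFORM:P1(v=0,ok=F), EMIT:-] out:-; in:P3
Tick 4: [PARSE:-, VALIDATE:P3(v=20,ok=F), TRANSFORM:P2(v=30,ok=T), EMIT:P1(v=0,ok=F)] out:-; in:-
Tick 5: [PARSE:P4(v=15,ok=F), VALIDATE:-, TRANSFORM:P3(v=0,ok=F), EMIT:P2(v=30,ok=T)] out:P1(v=0); in:P4
Tick 6: [PARSE:P5(v=18,ok=F), VALIDATE:P4(v=15,ok=T), TRANSFORM:-, EMIT:P3(v=0,ok=F)] out:P2(v=30); in:P5
Tick 7: [PARSE:P6(v=16,ok=F), VALIDATE:P5(v=18,ok=F), TRANSFORM:P4(v=30,ok=T), EMIT:-] out:P3(v=0); in:P6
Tick 8: [PARSE:-, VALIDATE:P6(v=16,ok=T), TRANSFORM:P5(v=0,ok=F), EMIT:P4(v=30,ok=T)] out:-; in:-
Tick 9: [PARSE:-, VALIDATE:-, TRANSFORM:P6(v=32,ok=T), EMIT:P5(v=0,ok=F)] out:P4(v=30); in:-
Tick 10: [PARSE:-, VALIDATE:-, TRANSFORM:-, EMIT:P6(v=32,ok=T)] out:P5(v=0); in:-
Tick 11: [PARSE:-, VALIDATE:-, TRANSFORM:-, EMIT:-] out:P6(v=32); in:-
Emitted by tick 11: ['P1', 'P2', 'P3', 'P4', 'P5', 'P6']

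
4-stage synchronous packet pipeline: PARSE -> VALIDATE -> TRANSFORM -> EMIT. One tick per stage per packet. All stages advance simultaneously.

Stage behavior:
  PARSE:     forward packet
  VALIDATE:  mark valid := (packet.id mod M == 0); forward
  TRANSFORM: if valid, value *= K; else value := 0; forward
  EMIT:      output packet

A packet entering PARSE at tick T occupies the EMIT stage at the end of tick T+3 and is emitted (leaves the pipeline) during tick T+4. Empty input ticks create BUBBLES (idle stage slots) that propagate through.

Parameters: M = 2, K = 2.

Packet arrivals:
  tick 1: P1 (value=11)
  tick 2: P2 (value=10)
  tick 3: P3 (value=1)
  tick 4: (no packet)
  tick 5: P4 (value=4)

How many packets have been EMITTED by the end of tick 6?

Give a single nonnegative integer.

Answer: 2

Derivation:
Tick 1: [PARSE:P1(v=11,ok=F), VALIDATE:-, TRANSFORM:-, EMIT:-] out:-; in:P1
Tick 2: [PARSE:P2(v=10,ok=F), VALIDATE:P1(v=11,ok=F), TRANSFORM:-, EMIT:-] out:-; in:P2
Tick 3: [PARSE:P3(v=1,ok=F), VALIDATE:P2(v=10,ok=T), TRANSFORM:P1(v=0,ok=F), EMIT:-] out:-; in:P3
Tick 4: [PARSE:-, VALIDATE:P3(v=1,ok=F), TRANSFORM:P2(v=20,ok=T), EMIT:P1(v=0,ok=F)] out:-; in:-
Tick 5: [PARSE:P4(v=4,ok=F), VALIDATE:-, TRANSFORM:P3(v=0,ok=F), EMIT:P2(v=20,ok=T)] out:P1(v=0); in:P4
Tick 6: [PARSE:-, VALIDATE:P4(v=4,ok=T), TRANSFORM:-, EMIT:P3(v=0,ok=F)] out:P2(v=20); in:-
Emitted by tick 6: ['P1', 'P2']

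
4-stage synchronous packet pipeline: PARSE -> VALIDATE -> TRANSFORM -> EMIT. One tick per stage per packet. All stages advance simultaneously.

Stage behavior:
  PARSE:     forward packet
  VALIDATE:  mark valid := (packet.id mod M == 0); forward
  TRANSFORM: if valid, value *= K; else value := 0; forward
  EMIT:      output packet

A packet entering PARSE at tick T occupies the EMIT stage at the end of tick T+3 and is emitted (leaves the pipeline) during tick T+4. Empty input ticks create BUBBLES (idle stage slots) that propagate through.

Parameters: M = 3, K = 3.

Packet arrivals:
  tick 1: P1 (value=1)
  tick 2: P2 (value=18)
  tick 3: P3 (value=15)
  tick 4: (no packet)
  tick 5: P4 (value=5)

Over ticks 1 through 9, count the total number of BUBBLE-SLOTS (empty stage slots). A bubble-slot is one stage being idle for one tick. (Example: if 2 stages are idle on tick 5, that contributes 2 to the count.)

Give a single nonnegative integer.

Tick 1: [PARSE:P1(v=1,ok=F), VALIDATE:-, TRANSFORM:-, EMIT:-] out:-; bubbles=3
Tick 2: [PARSE:P2(v=18,ok=F), VALIDATE:P1(v=1,ok=F), TRANSFORM:-, EMIT:-] out:-; bubbles=2
Tick 3: [PARSE:P3(v=15,ok=F), VALIDATE:P2(v=18,ok=F), TRANSFORM:P1(v=0,ok=F), EMIT:-] out:-; bubbles=1
Tick 4: [PARSE:-, VALIDATE:P3(v=15,ok=T), TRANSFORM:P2(v=0,ok=F), EMIT:P1(v=0,ok=F)] out:-; bubbles=1
Tick 5: [PARSE:P4(v=5,ok=F), VALIDATE:-, TRANSFORM:P3(v=45,ok=T), EMIT:P2(v=0,ok=F)] out:P1(v=0); bubbles=1
Tick 6: [PARSE:-, VALIDATE:P4(v=5,ok=F), TRANSFORM:-, EMIT:P3(v=45,ok=T)] out:P2(v=0); bubbles=2
Tick 7: [PARSE:-, VALIDATE:-, TRANSFORM:P4(v=0,ok=F), EMIT:-] out:P3(v=45); bubbles=3
Tick 8: [PARSE:-, VALIDATE:-, TRANSFORM:-, EMIT:P4(v=0,ok=F)] out:-; bubbles=3
Tick 9: [PARSE:-, VALIDATE:-, TRANSFORM:-, EMIT:-] out:P4(v=0); bubbles=4
Total bubble-slots: 20

Answer: 20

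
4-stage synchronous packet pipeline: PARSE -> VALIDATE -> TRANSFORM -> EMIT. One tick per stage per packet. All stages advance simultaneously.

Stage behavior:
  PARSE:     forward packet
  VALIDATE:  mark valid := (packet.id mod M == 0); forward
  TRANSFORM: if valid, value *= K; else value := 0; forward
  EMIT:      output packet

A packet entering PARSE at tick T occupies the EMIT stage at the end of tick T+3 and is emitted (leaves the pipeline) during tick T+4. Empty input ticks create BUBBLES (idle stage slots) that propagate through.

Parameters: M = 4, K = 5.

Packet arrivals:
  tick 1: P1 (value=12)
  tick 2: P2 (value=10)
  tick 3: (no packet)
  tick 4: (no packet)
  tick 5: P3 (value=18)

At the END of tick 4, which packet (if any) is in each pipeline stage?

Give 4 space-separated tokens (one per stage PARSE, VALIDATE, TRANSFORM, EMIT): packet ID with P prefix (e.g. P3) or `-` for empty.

Tick 1: [PARSE:P1(v=12,ok=F), VALIDATE:-, TRANSFORM:-, EMIT:-] out:-; in:P1
Tick 2: [PARSE:P2(v=10,ok=F), VALIDATE:P1(v=12,ok=F), TRANSFORM:-, EMIT:-] out:-; in:P2
Tick 3: [PARSE:-, VALIDATE:P2(v=10,ok=F), TRANSFORM:P1(v=0,ok=F), EMIT:-] out:-; in:-
Tick 4: [PARSE:-, VALIDATE:-, TRANSFORM:P2(v=0,ok=F), EMIT:P1(v=0,ok=F)] out:-; in:-
At end of tick 4: ['-', '-', 'P2', 'P1']

Answer: - - P2 P1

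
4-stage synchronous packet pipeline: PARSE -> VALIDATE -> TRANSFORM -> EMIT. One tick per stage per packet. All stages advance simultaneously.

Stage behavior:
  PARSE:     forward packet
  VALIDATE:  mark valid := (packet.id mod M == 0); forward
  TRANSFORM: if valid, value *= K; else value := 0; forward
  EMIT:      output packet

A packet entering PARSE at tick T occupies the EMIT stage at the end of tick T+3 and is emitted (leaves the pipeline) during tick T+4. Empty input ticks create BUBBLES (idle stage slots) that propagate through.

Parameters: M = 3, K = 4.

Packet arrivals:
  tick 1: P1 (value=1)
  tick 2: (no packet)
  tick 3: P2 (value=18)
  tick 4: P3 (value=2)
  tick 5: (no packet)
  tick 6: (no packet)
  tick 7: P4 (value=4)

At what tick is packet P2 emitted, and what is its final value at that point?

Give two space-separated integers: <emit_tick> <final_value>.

Answer: 7 0

Derivation:
Tick 1: [PARSE:P1(v=1,ok=F), VALIDATE:-, TRANSFORM:-, EMIT:-] out:-; in:P1
Tick 2: [PARSE:-, VALIDATE:P1(v=1,ok=F), TRANSFORM:-, EMIT:-] out:-; in:-
Tick 3: [PARSE:P2(v=18,ok=F), VALIDATE:-, TRANSFORM:P1(v=0,ok=F), EMIT:-] out:-; in:P2
Tick 4: [PARSE:P3(v=2,ok=F), VALIDATE:P2(v=18,ok=F), TRANSFORM:-, EMIT:P1(v=0,ok=F)] out:-; in:P3
Tick 5: [PARSE:-, VALIDATE:P3(v=2,ok=T), TRANSFORM:P2(v=0,ok=F), EMIT:-] out:P1(v=0); in:-
Tick 6: [PARSE:-, VALIDATE:-, TRANSFORM:P3(v=8,ok=T), EMIT:P2(v=0,ok=F)] out:-; in:-
Tick 7: [PARSE:P4(v=4,ok=F), VALIDATE:-, TRANSFORM:-, EMIT:P3(v=8,ok=T)] out:P2(v=0); in:P4
Tick 8: [PARSE:-, VALIDATE:P4(v=4,ok=F), TRANSFORM:-, EMIT:-] out:P3(v=8); in:-
Tick 9: [PARSE:-, VALIDATE:-, TRANSFORM:P4(v=0,ok=F), EMIT:-] out:-; in:-
Tick 10: [PARSE:-, VALIDATE:-, TRANSFORM:-, EMIT:P4(v=0,ok=F)] out:-; in:-
Tick 11: [PARSE:-, VALIDATE:-, TRANSFORM:-, EMIT:-] out:P4(v=0); in:-
P2: arrives tick 3, valid=False (id=2, id%3=2), emit tick 7, final value 0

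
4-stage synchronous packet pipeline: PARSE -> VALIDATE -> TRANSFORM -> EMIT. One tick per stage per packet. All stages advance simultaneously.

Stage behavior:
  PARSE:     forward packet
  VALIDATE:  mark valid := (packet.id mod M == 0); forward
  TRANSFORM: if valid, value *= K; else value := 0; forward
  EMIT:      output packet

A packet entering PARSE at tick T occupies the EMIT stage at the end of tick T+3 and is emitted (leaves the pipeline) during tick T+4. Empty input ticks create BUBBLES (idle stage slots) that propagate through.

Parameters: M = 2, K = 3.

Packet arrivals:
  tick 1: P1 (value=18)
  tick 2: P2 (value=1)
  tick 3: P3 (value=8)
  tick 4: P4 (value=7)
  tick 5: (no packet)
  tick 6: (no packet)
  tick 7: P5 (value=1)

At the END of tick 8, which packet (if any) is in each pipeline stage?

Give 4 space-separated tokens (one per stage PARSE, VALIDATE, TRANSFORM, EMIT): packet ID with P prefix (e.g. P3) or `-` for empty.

Answer: - P5 - -

Derivation:
Tick 1: [PARSE:P1(v=18,ok=F), VALIDATE:-, TRANSFORM:-, EMIT:-] out:-; in:P1
Tick 2: [PARSE:P2(v=1,ok=F), VALIDATE:P1(v=18,ok=F), TRANSFORM:-, EMIT:-] out:-; in:P2
Tick 3: [PARSE:P3(v=8,ok=F), VALIDATE:P2(v=1,ok=T), TRANSFORM:P1(v=0,ok=F), EMIT:-] out:-; in:P3
Tick 4: [PARSE:P4(v=7,ok=F), VALIDATE:P3(v=8,ok=F), TRANSFORM:P2(v=3,ok=T), EMIT:P1(v=0,ok=F)] out:-; in:P4
Tick 5: [PARSE:-, VALIDATE:P4(v=7,ok=T), TRANSFORM:P3(v=0,ok=F), EMIT:P2(v=3,ok=T)] out:P1(v=0); in:-
Tick 6: [PARSE:-, VALIDATE:-, TRANSFORM:P4(v=21,ok=T), EMIT:P3(v=0,ok=F)] out:P2(v=3); in:-
Tick 7: [PARSE:P5(v=1,ok=F), VALIDATE:-, TRANSFORM:-, EMIT:P4(v=21,ok=T)] out:P3(v=0); in:P5
Tick 8: [PARSE:-, VALIDATE:P5(v=1,ok=F), TRANSFORM:-, EMIT:-] out:P4(v=21); in:-
At end of tick 8: ['-', 'P5', '-', '-']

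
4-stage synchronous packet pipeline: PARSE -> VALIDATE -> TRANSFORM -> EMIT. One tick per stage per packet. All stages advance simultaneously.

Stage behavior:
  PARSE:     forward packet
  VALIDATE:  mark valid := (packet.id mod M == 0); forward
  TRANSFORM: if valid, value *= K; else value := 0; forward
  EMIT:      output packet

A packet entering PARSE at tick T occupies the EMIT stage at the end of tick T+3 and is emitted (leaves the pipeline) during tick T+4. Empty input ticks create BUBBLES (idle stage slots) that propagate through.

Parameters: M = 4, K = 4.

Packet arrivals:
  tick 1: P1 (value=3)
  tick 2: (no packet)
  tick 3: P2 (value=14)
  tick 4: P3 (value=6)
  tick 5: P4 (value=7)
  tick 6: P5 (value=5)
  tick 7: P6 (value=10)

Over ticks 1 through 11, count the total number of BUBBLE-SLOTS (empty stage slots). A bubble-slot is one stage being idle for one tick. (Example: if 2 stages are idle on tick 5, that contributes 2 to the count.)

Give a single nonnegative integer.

Tick 1: [PARSE:P1(v=3,ok=F), VALIDATE:-, TRANSFORM:-, EMIT:-] out:-; bubbles=3
Tick 2: [PARSE:-, VALIDATE:P1(v=3,ok=F), TRANSFORM:-, EMIT:-] out:-; bubbles=3
Tick 3: [PARSE:P2(v=14,ok=F), VALIDATE:-, TRANSFORM:P1(v=0,ok=F), EMIT:-] out:-; bubbles=2
Tick 4: [PARSE:P3(v=6,ok=F), VALIDATE:P2(v=14,ok=F), TRANSFORM:-, EMIT:P1(v=0,ok=F)] out:-; bubbles=1
Tick 5: [PARSE:P4(v=7,ok=F), VALIDATE:P3(v=6,ok=F), TRANSFORM:P2(v=0,ok=F), EMIT:-] out:P1(v=0); bubbles=1
Tick 6: [PARSE:P5(v=5,ok=F), VALIDATE:P4(v=7,ok=T), TRANSFORM:P3(v=0,ok=F), EMIT:P2(v=0,ok=F)] out:-; bubbles=0
Tick 7: [PARSE:P6(v=10,ok=F), VALIDATE:P5(v=5,ok=F), TRANSFORM:P4(v=28,ok=T), EMIT:P3(v=0,ok=F)] out:P2(v=0); bubbles=0
Tick 8: [PARSE:-, VALIDATE:P6(v=10,ok=F), TRANSFORM:P5(v=0,ok=F), EMIT:P4(v=28,ok=T)] out:P3(v=0); bubbles=1
Tick 9: [PARSE:-, VALIDATE:-, TRANSFORM:P6(v=0,ok=F), EMIT:P5(v=0,ok=F)] out:P4(v=28); bubbles=2
Tick 10: [PARSE:-, VALIDATE:-, TRANSFORM:-, EMIT:P6(v=0,ok=F)] out:P5(v=0); bubbles=3
Tick 11: [PARSE:-, VALIDATE:-, TRANSFORM:-, EMIT:-] out:P6(v=0); bubbles=4
Total bubble-slots: 20

Answer: 20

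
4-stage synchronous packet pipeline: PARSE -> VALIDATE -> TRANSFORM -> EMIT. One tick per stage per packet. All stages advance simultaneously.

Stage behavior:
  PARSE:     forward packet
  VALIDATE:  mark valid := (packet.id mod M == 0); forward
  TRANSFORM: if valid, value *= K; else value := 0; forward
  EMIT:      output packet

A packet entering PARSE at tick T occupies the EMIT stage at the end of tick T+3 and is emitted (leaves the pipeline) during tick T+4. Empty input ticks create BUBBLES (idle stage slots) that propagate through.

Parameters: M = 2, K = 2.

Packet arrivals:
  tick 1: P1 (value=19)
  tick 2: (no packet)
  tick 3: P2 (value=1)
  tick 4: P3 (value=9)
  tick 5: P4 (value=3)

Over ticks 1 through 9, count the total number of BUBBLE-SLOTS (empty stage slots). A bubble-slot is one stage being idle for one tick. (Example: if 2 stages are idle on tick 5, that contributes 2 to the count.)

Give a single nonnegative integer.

Tick 1: [PARSE:P1(v=19,ok=F), VALIDATE:-, TRANSFORM:-, EMIT:-] out:-; bubbles=3
Tick 2: [PARSE:-, VALIDATE:P1(v=19,ok=F), TRANSFORM:-, EMIT:-] out:-; bubbles=3
Tick 3: [PARSE:P2(v=1,ok=F), VALIDATE:-, TRANSFORM:P1(v=0,ok=F), EMIT:-] out:-; bubbles=2
Tick 4: [PARSE:P3(v=9,ok=F), VALIDATE:P2(v=1,ok=T), TRANSFORM:-, EMIT:P1(v=0,ok=F)] out:-; bubbles=1
Tick 5: [PARSE:P4(v=3,ok=F), VALIDATE:P3(v=9,ok=F), TRANSFORM:P2(v=2,ok=T), EMIT:-] out:P1(v=0); bubbles=1
Tick 6: [PARSE:-, VALIDATE:P4(v=3,ok=T), TRANSFORM:P3(v=0,ok=F), EMIT:P2(v=2,ok=T)] out:-; bubbles=1
Tick 7: [PARSE:-, VALIDATE:-, TRANSFORM:P4(v=6,ok=T), EMIT:P3(v=0,ok=F)] out:P2(v=2); bubbles=2
Tick 8: [PARSE:-, VALIDATE:-, TRANSFORM:-, EMIT:P4(v=6,ok=T)] out:P3(v=0); bubbles=3
Tick 9: [PARSE:-, VALIDATE:-, TRANSFORM:-, EMIT:-] out:P4(v=6); bubbles=4
Total bubble-slots: 20

Answer: 20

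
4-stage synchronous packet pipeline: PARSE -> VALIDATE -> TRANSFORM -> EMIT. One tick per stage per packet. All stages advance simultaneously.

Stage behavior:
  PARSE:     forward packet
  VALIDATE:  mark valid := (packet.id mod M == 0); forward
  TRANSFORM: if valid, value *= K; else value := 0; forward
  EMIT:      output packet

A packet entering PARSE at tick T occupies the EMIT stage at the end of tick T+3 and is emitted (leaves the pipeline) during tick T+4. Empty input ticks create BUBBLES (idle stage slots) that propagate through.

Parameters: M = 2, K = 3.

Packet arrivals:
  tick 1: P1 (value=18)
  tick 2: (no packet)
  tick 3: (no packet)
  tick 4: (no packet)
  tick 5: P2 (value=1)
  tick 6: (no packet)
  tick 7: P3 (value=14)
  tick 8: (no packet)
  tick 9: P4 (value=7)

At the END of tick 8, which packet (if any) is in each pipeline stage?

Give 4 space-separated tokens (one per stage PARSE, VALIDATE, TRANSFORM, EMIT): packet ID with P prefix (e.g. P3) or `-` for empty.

Answer: - P3 - P2

Derivation:
Tick 1: [PARSE:P1(v=18,ok=F), VALIDATE:-, TRANSFORM:-, EMIT:-] out:-; in:P1
Tick 2: [PARSE:-, VALIDATE:P1(v=18,ok=F), TRANSFORM:-, EMIT:-] out:-; in:-
Tick 3: [PARSE:-, VALIDATE:-, TRANSFORM:P1(v=0,ok=F), EMIT:-] out:-; in:-
Tick 4: [PARSE:-, VALIDATE:-, TRANSFORM:-, EMIT:P1(v=0,ok=F)] out:-; in:-
Tick 5: [PARSE:P2(v=1,ok=F), VALIDATE:-, TRANSFORM:-, EMIT:-] out:P1(v=0); in:P2
Tick 6: [PARSE:-, VALIDATE:P2(v=1,ok=T), TRANSFORM:-, EMIT:-] out:-; in:-
Tick 7: [PARSE:P3(v=14,ok=F), VALIDATE:-, TRANSFORM:P2(v=3,ok=T), EMIT:-] out:-; in:P3
Tick 8: [PARSE:-, VALIDATE:P3(v=14,ok=F), TRANSFORM:-, EMIT:P2(v=3,ok=T)] out:-; in:-
At end of tick 8: ['-', 'P3', '-', 'P2']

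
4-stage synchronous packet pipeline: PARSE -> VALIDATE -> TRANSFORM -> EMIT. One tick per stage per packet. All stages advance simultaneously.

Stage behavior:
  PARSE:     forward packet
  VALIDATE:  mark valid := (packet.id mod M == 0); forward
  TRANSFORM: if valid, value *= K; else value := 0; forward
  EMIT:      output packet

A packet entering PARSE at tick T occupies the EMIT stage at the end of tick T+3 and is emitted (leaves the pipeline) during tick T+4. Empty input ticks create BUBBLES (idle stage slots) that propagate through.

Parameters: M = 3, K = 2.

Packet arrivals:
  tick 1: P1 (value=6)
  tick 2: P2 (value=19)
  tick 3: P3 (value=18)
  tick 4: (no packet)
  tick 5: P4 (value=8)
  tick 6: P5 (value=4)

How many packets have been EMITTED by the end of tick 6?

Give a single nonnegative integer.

Tick 1: [PARSE:P1(v=6,ok=F), VALIDATE:-, TRANSFORM:-, EMIT:-] out:-; in:P1
Tick 2: [PARSE:P2(v=19,ok=F), VALIDATE:P1(v=6,ok=F), TRANSFORM:-, EMIT:-] out:-; in:P2
Tick 3: [PARSE:P3(v=18,ok=F), VALIDATE:P2(v=19,ok=F), TRANSFORM:P1(v=0,ok=F), EMIT:-] out:-; in:P3
Tick 4: [PARSE:-, VALIDATE:P3(v=18,ok=T), TRANSFORM:P2(v=0,ok=F), EMIT:P1(v=0,ok=F)] out:-; in:-
Tick 5: [PARSE:P4(v=8,ok=F), VALIDATE:-, TRANSFORM:P3(v=36,ok=T), EMIT:P2(v=0,ok=F)] out:P1(v=0); in:P4
Tick 6: [PARSE:P5(v=4,ok=F), VALIDATE:P4(v=8,ok=F), TRANSFORM:-, EMIT:P3(v=36,ok=T)] out:P2(v=0); in:P5
Emitted by tick 6: ['P1', 'P2']

Answer: 2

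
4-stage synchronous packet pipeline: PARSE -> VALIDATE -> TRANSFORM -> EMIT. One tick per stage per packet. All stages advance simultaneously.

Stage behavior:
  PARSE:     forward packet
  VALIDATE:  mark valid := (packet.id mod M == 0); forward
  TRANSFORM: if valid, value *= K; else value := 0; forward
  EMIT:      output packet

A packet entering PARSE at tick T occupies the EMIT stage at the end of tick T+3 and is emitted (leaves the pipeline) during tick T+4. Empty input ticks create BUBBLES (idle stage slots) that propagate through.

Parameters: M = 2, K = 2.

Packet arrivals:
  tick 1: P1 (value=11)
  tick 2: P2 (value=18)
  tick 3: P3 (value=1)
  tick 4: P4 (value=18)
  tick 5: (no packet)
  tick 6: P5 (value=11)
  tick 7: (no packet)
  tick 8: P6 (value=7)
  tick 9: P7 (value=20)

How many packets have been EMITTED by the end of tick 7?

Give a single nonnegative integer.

Tick 1: [PARSE:P1(v=11,ok=F), VALIDATE:-, TRANSFORM:-, EMIT:-] out:-; in:P1
Tick 2: [PARSE:P2(v=18,ok=F), VALIDATE:P1(v=11,ok=F), TRANSFORM:-, EMIT:-] out:-; in:P2
Tick 3: [PARSE:P3(v=1,ok=F), VALIDATE:P2(v=18,ok=T), TRANSFORM:P1(v=0,ok=F), EMIT:-] out:-; in:P3
Tick 4: [PARSE:P4(v=18,ok=F), VALIDATE:P3(v=1,ok=F), TRANSFORM:P2(v=36,ok=T), EMIT:P1(v=0,ok=F)] out:-; in:P4
Tick 5: [PARSE:-, VALIDATE:P4(v=18,ok=T), TRANSFORM:P3(v=0,ok=F), EMIT:P2(v=36,ok=T)] out:P1(v=0); in:-
Tick 6: [PARSE:P5(v=11,ok=F), VALIDATE:-, TRANSFORM:P4(v=36,ok=T), EMIT:P3(v=0,ok=F)] out:P2(v=36); in:P5
Tick 7: [PARSE:-, VALIDATE:P5(v=11,ok=F), TRANSFORM:-, EMIT:P4(v=36,ok=T)] out:P3(v=0); in:-
Emitted by tick 7: ['P1', 'P2', 'P3']

Answer: 3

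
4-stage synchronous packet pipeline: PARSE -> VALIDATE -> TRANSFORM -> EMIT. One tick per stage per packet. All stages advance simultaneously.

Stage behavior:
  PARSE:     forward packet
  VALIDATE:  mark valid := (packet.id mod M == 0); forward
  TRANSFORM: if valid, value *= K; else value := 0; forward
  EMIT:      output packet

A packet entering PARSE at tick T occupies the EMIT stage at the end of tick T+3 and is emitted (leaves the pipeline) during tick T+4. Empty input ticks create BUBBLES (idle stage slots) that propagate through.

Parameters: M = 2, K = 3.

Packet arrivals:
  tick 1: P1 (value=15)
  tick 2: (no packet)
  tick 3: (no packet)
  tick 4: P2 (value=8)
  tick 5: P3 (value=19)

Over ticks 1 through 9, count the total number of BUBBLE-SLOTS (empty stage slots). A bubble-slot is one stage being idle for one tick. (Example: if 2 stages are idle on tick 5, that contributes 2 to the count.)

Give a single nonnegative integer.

Answer: 24

Derivation:
Tick 1: [PARSE:P1(v=15,ok=F), VALIDATE:-, TRANSFORM:-, EMIT:-] out:-; bubbles=3
Tick 2: [PARSE:-, VALIDATE:P1(v=15,ok=F), TRANSFORM:-, EMIT:-] out:-; bubbles=3
Tick 3: [PARSE:-, VALIDATE:-, TRANSFORM:P1(v=0,ok=F), EMIT:-] out:-; bubbles=3
Tick 4: [PARSE:P2(v=8,ok=F), VALIDATE:-, TRANSFORM:-, EMIT:P1(v=0,ok=F)] out:-; bubbles=2
Tick 5: [PARSE:P3(v=19,ok=F), VALIDATE:P2(v=8,ok=T), TRANSFORM:-, EMIT:-] out:P1(v=0); bubbles=2
Tick 6: [PARSE:-, VALIDATE:P3(v=19,ok=F), TRANSFORM:P2(v=24,ok=T), EMIT:-] out:-; bubbles=2
Tick 7: [PARSE:-, VALIDATE:-, TRANSFORM:P3(v=0,ok=F), EMIT:P2(v=24,ok=T)] out:-; bubbles=2
Tick 8: [PARSE:-, VALIDATE:-, TRANSFORM:-, EMIT:P3(v=0,ok=F)] out:P2(v=24); bubbles=3
Tick 9: [PARSE:-, VALIDATE:-, TRANSFORM:-, EMIT:-] out:P3(v=0); bubbles=4
Total bubble-slots: 24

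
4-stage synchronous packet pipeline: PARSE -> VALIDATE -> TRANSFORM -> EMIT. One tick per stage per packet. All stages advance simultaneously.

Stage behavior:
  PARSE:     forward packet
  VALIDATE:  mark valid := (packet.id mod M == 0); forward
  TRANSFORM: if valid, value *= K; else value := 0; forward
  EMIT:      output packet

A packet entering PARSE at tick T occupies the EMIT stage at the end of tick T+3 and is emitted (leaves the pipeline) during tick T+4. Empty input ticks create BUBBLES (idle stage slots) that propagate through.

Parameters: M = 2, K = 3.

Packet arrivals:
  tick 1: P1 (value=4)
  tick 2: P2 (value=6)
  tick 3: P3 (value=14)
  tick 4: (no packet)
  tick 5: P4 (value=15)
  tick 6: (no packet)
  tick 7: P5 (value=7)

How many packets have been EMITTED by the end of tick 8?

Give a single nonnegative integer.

Tick 1: [PARSE:P1(v=4,ok=F), VALIDATE:-, TRANSFORM:-, EMIT:-] out:-; in:P1
Tick 2: [PARSE:P2(v=6,ok=F), VALIDATE:P1(v=4,ok=F), TRANSFORM:-, EMIT:-] out:-; in:P2
Tick 3: [PARSE:P3(v=14,ok=F), VALIDATE:P2(v=6,ok=T), TRANSFORM:P1(v=0,ok=F), EMIT:-] out:-; in:P3
Tick 4: [PARSE:-, VALIDATE:P3(v=14,ok=F), TRANSFORM:P2(v=18,ok=T), EMIT:P1(v=0,ok=F)] out:-; in:-
Tick 5: [PARSE:P4(v=15,ok=F), VALIDATE:-, TRANSFORM:P3(v=0,ok=F), EMIT:P2(v=18,ok=T)] out:P1(v=0); in:P4
Tick 6: [PARSE:-, VALIDATE:P4(v=15,ok=T), TRANSFORM:-, EMIT:P3(v=0,ok=F)] out:P2(v=18); in:-
Tick 7: [PARSE:P5(v=7,ok=F), VALIDATE:-, TRANSFORM:P4(v=45,ok=T), EMIT:-] out:P3(v=0); in:P5
Tick 8: [PARSE:-, VALIDATE:P5(v=7,ok=F), TRANSFORM:-, EMIT:P4(v=45,ok=T)] out:-; in:-
Emitted by tick 8: ['P1', 'P2', 'P3']

Answer: 3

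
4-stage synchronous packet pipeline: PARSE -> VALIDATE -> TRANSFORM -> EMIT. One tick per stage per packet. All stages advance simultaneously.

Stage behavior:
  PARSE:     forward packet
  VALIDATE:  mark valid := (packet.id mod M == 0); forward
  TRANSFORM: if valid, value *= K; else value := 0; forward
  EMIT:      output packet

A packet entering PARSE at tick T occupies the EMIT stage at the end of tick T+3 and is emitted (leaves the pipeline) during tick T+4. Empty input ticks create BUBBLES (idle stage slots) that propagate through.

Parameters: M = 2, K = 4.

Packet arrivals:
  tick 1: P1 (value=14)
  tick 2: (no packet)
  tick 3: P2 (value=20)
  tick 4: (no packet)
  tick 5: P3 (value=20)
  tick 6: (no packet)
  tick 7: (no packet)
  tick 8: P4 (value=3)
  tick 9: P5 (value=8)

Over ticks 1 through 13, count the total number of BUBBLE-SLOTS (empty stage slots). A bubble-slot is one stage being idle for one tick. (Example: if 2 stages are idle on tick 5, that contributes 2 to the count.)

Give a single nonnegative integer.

Tick 1: [PARSE:P1(v=14,ok=F), VALIDATE:-, TRANSFORM:-, EMIT:-] out:-; bubbles=3
Tick 2: [PARSE:-, VALIDATE:P1(v=14,ok=F), TRANSFORM:-, EMIT:-] out:-; bubbles=3
Tick 3: [PARSE:P2(v=20,ok=F), VALIDATE:-, TRANSFORM:P1(v=0,ok=F), EMIT:-] out:-; bubbles=2
Tick 4: [PARSE:-, VALIDATE:P2(v=20,ok=T), TRANSFORM:-, EMIT:P1(v=0,ok=F)] out:-; bubbles=2
Tick 5: [PARSE:P3(v=20,ok=F), VALIDATE:-, TRANSFORM:P2(v=80,ok=T), EMIT:-] out:P1(v=0); bubbles=2
Tick 6: [PARSE:-, VALIDATE:P3(v=20,ok=F), TRANSFORM:-, EMIT:P2(v=80,ok=T)] out:-; bubbles=2
Tick 7: [PARSE:-, VALIDATE:-, TRANSFORM:P3(v=0,ok=F), EMIT:-] out:P2(v=80); bubbles=3
Tick 8: [PARSE:P4(v=3,ok=F), VALIDATE:-, TRANSFORM:-, EMIT:P3(v=0,ok=F)] out:-; bubbles=2
Tick 9: [PARSE:P5(v=8,ok=F), VALIDATE:P4(v=3,ok=T), TRANSFORM:-, EMIT:-] out:P3(v=0); bubbles=2
Tick 10: [PARSE:-, VALIDATE:P5(v=8,ok=F), TRANSFORM:P4(v=12,ok=T), EMIT:-] out:-; bubbles=2
Tick 11: [PARSE:-, VALIDATE:-, TRANSFORM:P5(v=0,ok=F), EMIT:P4(v=12,ok=T)] out:-; bubbles=2
Tick 12: [PARSE:-, VALIDATE:-, TRANSFORM:-, EMIT:P5(v=0,ok=F)] out:P4(v=12); bubbles=3
Tick 13: [PARSE:-, VALIDATE:-, TRANSFORM:-, EMIT:-] out:P5(v=0); bubbles=4
Total bubble-slots: 32

Answer: 32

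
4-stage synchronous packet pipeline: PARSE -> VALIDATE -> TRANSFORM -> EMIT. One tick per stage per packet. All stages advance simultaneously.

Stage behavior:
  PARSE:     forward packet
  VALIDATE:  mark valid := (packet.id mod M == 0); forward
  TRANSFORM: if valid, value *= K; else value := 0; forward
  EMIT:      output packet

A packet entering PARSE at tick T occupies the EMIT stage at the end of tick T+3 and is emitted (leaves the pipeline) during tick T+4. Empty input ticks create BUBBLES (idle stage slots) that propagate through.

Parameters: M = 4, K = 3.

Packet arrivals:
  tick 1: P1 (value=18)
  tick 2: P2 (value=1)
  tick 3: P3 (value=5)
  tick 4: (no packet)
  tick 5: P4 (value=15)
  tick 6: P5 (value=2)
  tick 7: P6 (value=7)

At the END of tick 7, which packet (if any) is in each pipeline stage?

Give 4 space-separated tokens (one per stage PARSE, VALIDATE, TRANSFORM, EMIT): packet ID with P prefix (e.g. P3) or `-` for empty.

Tick 1: [PARSE:P1(v=18,ok=F), VALIDATE:-, TRANSFORM:-, EMIT:-] out:-; in:P1
Tick 2: [PARSE:P2(v=1,ok=F), VALIDATE:P1(v=18,ok=F), TRANSFORM:-, EMIT:-] out:-; in:P2
Tick 3: [PARSE:P3(v=5,ok=F), VALIDATE:P2(v=1,ok=F), TRANSFORM:P1(v=0,ok=F), EMIT:-] out:-; in:P3
Tick 4: [PARSE:-, VALIDATE:P3(v=5,ok=F), TRANSFORM:P2(v=0,ok=F), EMIT:P1(v=0,ok=F)] out:-; in:-
Tick 5: [PARSE:P4(v=15,ok=F), VALIDATE:-, TRANSFORM:P3(v=0,ok=F), EMIT:P2(v=0,ok=F)] out:P1(v=0); in:P4
Tick 6: [PARSE:P5(v=2,ok=F), VALIDATE:P4(v=15,ok=T), TRANSFORM:-, EMIT:P3(v=0,ok=F)] out:P2(v=0); in:P5
Tick 7: [PARSE:P6(v=7,ok=F), VALIDATE:P5(v=2,ok=F), TRANSFORM:P4(v=45,ok=T), EMIT:-] out:P3(v=0); in:P6
At end of tick 7: ['P6', 'P5', 'P4', '-']

Answer: P6 P5 P4 -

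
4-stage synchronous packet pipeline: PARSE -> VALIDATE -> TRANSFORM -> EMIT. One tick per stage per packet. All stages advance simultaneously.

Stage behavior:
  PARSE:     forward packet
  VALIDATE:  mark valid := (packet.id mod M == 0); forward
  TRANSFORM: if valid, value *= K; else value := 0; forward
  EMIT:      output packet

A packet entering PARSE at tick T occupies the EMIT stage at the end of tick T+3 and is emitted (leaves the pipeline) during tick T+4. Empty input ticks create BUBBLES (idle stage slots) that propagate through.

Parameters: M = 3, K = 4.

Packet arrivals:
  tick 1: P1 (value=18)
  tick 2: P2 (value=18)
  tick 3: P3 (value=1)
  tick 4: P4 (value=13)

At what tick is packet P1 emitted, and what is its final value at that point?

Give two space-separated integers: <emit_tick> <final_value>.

Answer: 5 0

Derivation:
Tick 1: [PARSE:P1(v=18,ok=F), VALIDATE:-, TRANSFORM:-, EMIT:-] out:-; in:P1
Tick 2: [PARSE:P2(v=18,ok=F), VALIDATE:P1(v=18,ok=F), TRANSFORM:-, EMIT:-] out:-; in:P2
Tick 3: [PARSE:P3(v=1,ok=F), VALIDATE:P2(v=18,ok=F), TRANSFORM:P1(v=0,ok=F), EMIT:-] out:-; in:P3
Tick 4: [PARSE:P4(v=13,ok=F), VALIDATE:P3(v=1,ok=T), TRANSFORM:P2(v=0,ok=F), EMIT:P1(v=0,ok=F)] out:-; in:P4
Tick 5: [PARSE:-, VALIDATE:P4(v=13,ok=F), TRANSFORM:P3(v=4,ok=T), EMIT:P2(v=0,ok=F)] out:P1(v=0); in:-
Tick 6: [PARSE:-, VALIDATE:-, TRANSFORM:P4(v=0,ok=F), EMIT:P3(v=4,ok=T)] out:P2(v=0); in:-
Tick 7: [PARSE:-, VALIDATE:-, TRANSFORM:-, EMIT:P4(v=0,ok=F)] out:P3(v=4); in:-
Tick 8: [PARSE:-, VALIDATE:-, TRANSFORM:-, EMIT:-] out:P4(v=0); in:-
P1: arrives tick 1, valid=False (id=1, id%3=1), emit tick 5, final value 0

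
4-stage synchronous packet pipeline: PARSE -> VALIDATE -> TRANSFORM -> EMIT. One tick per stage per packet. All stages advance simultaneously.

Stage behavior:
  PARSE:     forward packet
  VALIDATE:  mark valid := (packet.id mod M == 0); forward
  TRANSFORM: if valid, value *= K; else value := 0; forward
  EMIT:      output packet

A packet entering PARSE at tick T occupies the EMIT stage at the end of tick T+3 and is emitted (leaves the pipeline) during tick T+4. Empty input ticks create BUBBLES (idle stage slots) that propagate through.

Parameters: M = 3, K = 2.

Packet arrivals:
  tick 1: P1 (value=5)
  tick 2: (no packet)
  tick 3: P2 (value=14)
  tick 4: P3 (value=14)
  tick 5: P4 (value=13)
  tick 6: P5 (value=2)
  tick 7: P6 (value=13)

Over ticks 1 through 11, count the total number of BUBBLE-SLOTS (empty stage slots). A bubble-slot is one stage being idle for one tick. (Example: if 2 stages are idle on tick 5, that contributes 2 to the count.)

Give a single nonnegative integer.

Answer: 20

Derivation:
Tick 1: [PARSE:P1(v=5,ok=F), VALIDATE:-, TRANSFORM:-, EMIT:-] out:-; bubbles=3
Tick 2: [PARSE:-, VALIDATE:P1(v=5,ok=F), TRANSFORM:-, EMIT:-] out:-; bubbles=3
Tick 3: [PARSE:P2(v=14,ok=F), VALIDATE:-, TRANSFORM:P1(v=0,ok=F), EMIT:-] out:-; bubbles=2
Tick 4: [PARSE:P3(v=14,ok=F), VALIDATE:P2(v=14,ok=F), TRANSFORM:-, EMIT:P1(v=0,ok=F)] out:-; bubbles=1
Tick 5: [PARSE:P4(v=13,ok=F), VALIDATE:P3(v=14,ok=T), TRANSFORM:P2(v=0,ok=F), EMIT:-] out:P1(v=0); bubbles=1
Tick 6: [PARSE:P5(v=2,ok=F), VALIDATE:P4(v=13,ok=F), TRANSFORM:P3(v=28,ok=T), EMIT:P2(v=0,ok=F)] out:-; bubbles=0
Tick 7: [PARSE:P6(v=13,ok=F), VALIDATE:P5(v=2,ok=F), TRANSFORM:P4(v=0,ok=F), EMIT:P3(v=28,ok=T)] out:P2(v=0); bubbles=0
Tick 8: [PARSE:-, VALIDATE:P6(v=13,ok=T), TRANSFORM:P5(v=0,ok=F), EMIT:P4(v=0,ok=F)] out:P3(v=28); bubbles=1
Tick 9: [PARSE:-, VALIDATE:-, TRANSFORM:P6(v=26,ok=T), EMIT:P5(v=0,ok=F)] out:P4(v=0); bubbles=2
Tick 10: [PARSE:-, VALIDATE:-, TRANSFORM:-, EMIT:P6(v=26,ok=T)] out:P5(v=0); bubbles=3
Tick 11: [PARSE:-, VALIDATE:-, TRANSFORM:-, EMIT:-] out:P6(v=26); bubbles=4
Total bubble-slots: 20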